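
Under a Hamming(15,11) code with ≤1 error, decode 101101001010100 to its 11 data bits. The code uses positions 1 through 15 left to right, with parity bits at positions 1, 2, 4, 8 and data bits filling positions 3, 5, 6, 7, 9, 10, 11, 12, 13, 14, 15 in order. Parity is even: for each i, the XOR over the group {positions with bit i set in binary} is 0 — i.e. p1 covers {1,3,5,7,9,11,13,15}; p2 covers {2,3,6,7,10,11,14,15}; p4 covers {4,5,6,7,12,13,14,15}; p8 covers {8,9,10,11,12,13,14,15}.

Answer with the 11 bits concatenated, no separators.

10101010101

s1 (pos 1,3,5,7,9,11,13,15): 1⊕1⊕0⊕0⊕1⊕1⊕1⊕0 = 1
s2 (pos 2,3,6,7,10,11,14,15): 0⊕1⊕1⊕0⊕0⊕1⊕0⊕0 = 1
s4 (pos 4,5,6,7,12,13,14,15): 1⊕0⊕1⊕0⊕0⊕1⊕0⊕0 = 1
s8 (pos 8,9,10,11,12,13,14,15): 0⊕1⊕0⊕1⊕0⊕1⊕0⊕0 = 1
Syndrome s8…s1 = 1111 → error at position 15.
Flip position 15: 101101001010100 → 101101001010101
Read data bits from positions 3,5,6,7,9,10,11,12,13,14,15: 10101010101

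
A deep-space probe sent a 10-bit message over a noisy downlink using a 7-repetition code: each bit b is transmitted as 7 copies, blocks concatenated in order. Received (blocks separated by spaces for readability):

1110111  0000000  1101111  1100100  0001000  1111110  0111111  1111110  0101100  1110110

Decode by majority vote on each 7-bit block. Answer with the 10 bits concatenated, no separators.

Block 1 (1110111): 6 ones → 1
Block 2 (0000000): 0 ones → 0
Block 3 (1101111): 6 ones → 1
Block 4 (1100100): 3 ones → 0
Block 5 (0001000): 1 one → 0
Block 6 (1111110): 6 ones → 1
Block 7 (0111111): 6 ones → 1
Block 8 (1111110): 6 ones → 1
Block 9 (0101100): 3 ones → 0
Block 10 (1110110): 5 ones → 1

1010011101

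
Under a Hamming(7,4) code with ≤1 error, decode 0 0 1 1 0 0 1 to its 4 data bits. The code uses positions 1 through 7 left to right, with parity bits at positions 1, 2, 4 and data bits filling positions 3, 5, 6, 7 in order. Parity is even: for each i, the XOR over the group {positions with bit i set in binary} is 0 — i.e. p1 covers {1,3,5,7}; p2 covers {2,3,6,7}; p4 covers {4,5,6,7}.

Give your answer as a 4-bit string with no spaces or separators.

1001

s1 (pos 1,3,5,7): 0⊕1⊕0⊕1 = 0
s2 (pos 2,3,6,7): 0⊕1⊕0⊕1 = 0
s4 (pos 4,5,6,7): 1⊕0⊕0⊕1 = 0
Syndrome s4…s1 = 000 → no error.
Read data bits from positions 3,5,6,7: 1001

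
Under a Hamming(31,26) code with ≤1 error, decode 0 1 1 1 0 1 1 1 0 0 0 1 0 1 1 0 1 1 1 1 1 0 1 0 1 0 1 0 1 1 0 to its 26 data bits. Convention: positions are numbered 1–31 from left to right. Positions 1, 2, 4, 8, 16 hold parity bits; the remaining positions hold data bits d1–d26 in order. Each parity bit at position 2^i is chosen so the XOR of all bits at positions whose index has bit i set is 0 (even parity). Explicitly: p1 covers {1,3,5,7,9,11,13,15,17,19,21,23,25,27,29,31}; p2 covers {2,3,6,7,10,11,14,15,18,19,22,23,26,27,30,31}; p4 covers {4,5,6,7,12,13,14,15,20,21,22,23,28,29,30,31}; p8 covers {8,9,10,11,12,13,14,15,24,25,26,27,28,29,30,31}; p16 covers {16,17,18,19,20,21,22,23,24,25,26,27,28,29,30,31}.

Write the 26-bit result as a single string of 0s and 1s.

10010001011111110101010110

s1 (pos 1,3,5,7,9,11,13,15,17,19,21,23,25,27,29,31): 0⊕1⊕0⊕1⊕0⊕0⊕0⊕1⊕1⊕1⊕1⊕1⊕1⊕1⊕1⊕0 = 0
s2 (pos 2,3,6,7,10,11,14,15,18,19,22,23,26,27,30,31): 1⊕1⊕1⊕1⊕0⊕0⊕1⊕1⊕1⊕1⊕0⊕1⊕0⊕1⊕1⊕0 = 1
s4 (pos 4,5,6,7,12,13,14,15,20,21,22,23,28,29,30,31): 1⊕0⊕1⊕1⊕1⊕0⊕1⊕1⊕1⊕1⊕0⊕1⊕0⊕1⊕1⊕0 = 1
s8 (pos 8,9,10,11,12,13,14,15,24,25,26,27,28,29,30,31): 1⊕0⊕0⊕0⊕1⊕0⊕1⊕1⊕0⊕1⊕0⊕1⊕0⊕1⊕1⊕0 = 0
s16 (pos 16,17,18,19,20,21,22,23,24,25,26,27,28,29,30,31): 0⊕1⊕1⊕1⊕1⊕1⊕0⊕1⊕0⊕1⊕0⊕1⊕0⊕1⊕1⊕0 = 0
Syndrome s16…s1 = 00110 → error at position 6.
Flip position 6: 0111011100010110111110101010110 → 0111001100010110111110101010110
Read data bits from positions 3,5,6,7,9,10,11,12,13,14,15,17,18,19,20,21,22,23,24,25,26,27,28,29,30,31: 10010001011111110101010110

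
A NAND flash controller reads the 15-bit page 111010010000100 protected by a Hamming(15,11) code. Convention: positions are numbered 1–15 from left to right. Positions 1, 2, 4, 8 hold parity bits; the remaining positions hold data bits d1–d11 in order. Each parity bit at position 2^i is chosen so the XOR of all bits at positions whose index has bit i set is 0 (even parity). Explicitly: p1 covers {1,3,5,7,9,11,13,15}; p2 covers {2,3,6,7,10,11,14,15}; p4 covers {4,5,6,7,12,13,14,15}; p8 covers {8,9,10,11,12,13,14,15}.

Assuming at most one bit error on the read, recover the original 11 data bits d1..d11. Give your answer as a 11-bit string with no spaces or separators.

s1 (pos 1,3,5,7,9,11,13,15): 1⊕1⊕1⊕0⊕0⊕0⊕1⊕0 = 0
s2 (pos 2,3,6,7,10,11,14,15): 1⊕1⊕0⊕0⊕0⊕0⊕0⊕0 = 0
s4 (pos 4,5,6,7,12,13,14,15): 0⊕1⊕0⊕0⊕0⊕1⊕0⊕0 = 0
s8 (pos 8,9,10,11,12,13,14,15): 1⊕0⊕0⊕0⊕0⊕1⊕0⊕0 = 0
Syndrome s8…s1 = 0000 → no error.
Read data bits from positions 3,5,6,7,9,10,11,12,13,14,15: 11000000100

11000000100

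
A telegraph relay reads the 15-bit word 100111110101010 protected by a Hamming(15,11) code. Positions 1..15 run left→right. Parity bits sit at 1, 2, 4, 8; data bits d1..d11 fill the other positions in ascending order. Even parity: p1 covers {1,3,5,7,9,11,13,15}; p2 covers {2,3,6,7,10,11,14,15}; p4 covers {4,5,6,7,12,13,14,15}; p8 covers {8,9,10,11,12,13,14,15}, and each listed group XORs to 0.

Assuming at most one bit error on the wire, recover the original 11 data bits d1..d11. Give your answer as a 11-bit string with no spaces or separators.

01110101010

s1 (pos 1,3,5,7,9,11,13,15): 1⊕0⊕1⊕1⊕0⊕0⊕0⊕0 = 1
s2 (pos 2,3,6,7,10,11,14,15): 0⊕0⊕1⊕1⊕1⊕0⊕1⊕0 = 0
s4 (pos 4,5,6,7,12,13,14,15): 1⊕1⊕1⊕1⊕1⊕0⊕1⊕0 = 0
s8 (pos 8,9,10,11,12,13,14,15): 1⊕0⊕1⊕0⊕1⊕0⊕1⊕0 = 0
Syndrome s8…s1 = 0001 → error at position 1.
Flip position 1: 100111110101010 → 000111110101010
Read data bits from positions 3,5,6,7,9,10,11,12,13,14,15: 01110101010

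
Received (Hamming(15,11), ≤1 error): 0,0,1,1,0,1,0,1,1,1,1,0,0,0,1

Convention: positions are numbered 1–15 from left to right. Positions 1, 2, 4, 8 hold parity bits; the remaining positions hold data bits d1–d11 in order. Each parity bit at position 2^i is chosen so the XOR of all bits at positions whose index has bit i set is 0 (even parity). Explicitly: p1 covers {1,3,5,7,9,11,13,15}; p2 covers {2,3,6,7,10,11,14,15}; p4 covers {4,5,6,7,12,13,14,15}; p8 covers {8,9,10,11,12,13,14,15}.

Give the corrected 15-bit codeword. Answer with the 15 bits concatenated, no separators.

s1 (pos 1,3,5,7,9,11,13,15): 0⊕1⊕0⊕0⊕1⊕1⊕0⊕1 = 0
s2 (pos 2,3,6,7,10,11,14,15): 0⊕1⊕1⊕0⊕1⊕1⊕0⊕1 = 1
s4 (pos 4,5,6,7,12,13,14,15): 1⊕0⊕1⊕0⊕0⊕0⊕0⊕1 = 1
s8 (pos 8,9,10,11,12,13,14,15): 1⊕1⊕1⊕1⊕0⊕0⊕0⊕1 = 1
Syndrome s8…s1 = 1110 → error at position 14.
Flip position 14: 001101011110001 → 001101011110011

001101011110011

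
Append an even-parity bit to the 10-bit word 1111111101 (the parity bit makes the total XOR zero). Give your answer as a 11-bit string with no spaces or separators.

11111111011

XOR of the 10 data bits: 1⊕1⊕1⊕1⊕1⊕1⊕1⊕1⊕0⊕1 = 1
Parity bit = 1 (so all 11 bits XOR to 0).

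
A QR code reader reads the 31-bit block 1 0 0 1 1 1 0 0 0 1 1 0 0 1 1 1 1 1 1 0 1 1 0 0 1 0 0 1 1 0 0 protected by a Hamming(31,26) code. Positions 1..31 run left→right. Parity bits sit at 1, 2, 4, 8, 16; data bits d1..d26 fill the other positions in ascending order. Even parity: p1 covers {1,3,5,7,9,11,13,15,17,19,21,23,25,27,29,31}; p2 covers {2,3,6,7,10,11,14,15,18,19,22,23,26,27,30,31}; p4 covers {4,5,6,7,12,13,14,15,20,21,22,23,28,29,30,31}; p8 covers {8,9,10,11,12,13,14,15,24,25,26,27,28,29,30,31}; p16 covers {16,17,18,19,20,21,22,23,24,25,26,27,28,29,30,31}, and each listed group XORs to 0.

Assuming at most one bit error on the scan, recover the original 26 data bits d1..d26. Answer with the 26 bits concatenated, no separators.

s1 (pos 1,3,5,7,9,11,13,15,17,19,21,23,25,27,29,31): 1⊕0⊕1⊕0⊕0⊕1⊕0⊕1⊕1⊕1⊕1⊕0⊕1⊕0⊕1⊕0 = 1
s2 (pos 2,3,6,7,10,11,14,15,18,19,22,23,26,27,30,31): 0⊕0⊕1⊕0⊕1⊕1⊕1⊕1⊕1⊕1⊕1⊕0⊕0⊕0⊕0⊕0 = 0
s4 (pos 4,5,6,7,12,13,14,15,20,21,22,23,28,29,30,31): 1⊕1⊕1⊕0⊕0⊕0⊕1⊕1⊕0⊕1⊕1⊕0⊕1⊕1⊕0⊕0 = 1
s8 (pos 8,9,10,11,12,13,14,15,24,25,26,27,28,29,30,31): 0⊕0⊕1⊕1⊕0⊕0⊕1⊕1⊕0⊕1⊕0⊕0⊕1⊕1⊕0⊕0 = 1
s16 (pos 16,17,18,19,20,21,22,23,24,25,26,27,28,29,30,31): 1⊕1⊕1⊕1⊕0⊕1⊕1⊕0⊕0⊕1⊕0⊕0⊕1⊕1⊕0⊕0 = 1
Syndrome s16…s1 = 11101 → error at position 29.
Flip position 29: 1001110001100111111011001001100 → 1001110001100111111011001001000
Read data bits from positions 3,5,6,7,9,10,11,12,13,14,15,17,18,19,20,21,22,23,24,25,26,27,28,29,30,31: 01100110011111011001001000

01100110011111011001001000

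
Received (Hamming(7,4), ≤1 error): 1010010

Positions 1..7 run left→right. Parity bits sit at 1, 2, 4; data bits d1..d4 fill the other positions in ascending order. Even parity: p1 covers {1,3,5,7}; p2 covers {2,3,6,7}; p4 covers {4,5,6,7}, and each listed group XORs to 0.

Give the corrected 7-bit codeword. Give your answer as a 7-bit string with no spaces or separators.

s1 (pos 1,3,5,7): 1⊕1⊕0⊕0 = 0
s2 (pos 2,3,6,7): 0⊕1⊕1⊕0 = 0
s4 (pos 4,5,6,7): 0⊕0⊕1⊕0 = 1
Syndrome s4…s1 = 100 → error at position 4.
Flip position 4: 1010010 → 1011010

1011010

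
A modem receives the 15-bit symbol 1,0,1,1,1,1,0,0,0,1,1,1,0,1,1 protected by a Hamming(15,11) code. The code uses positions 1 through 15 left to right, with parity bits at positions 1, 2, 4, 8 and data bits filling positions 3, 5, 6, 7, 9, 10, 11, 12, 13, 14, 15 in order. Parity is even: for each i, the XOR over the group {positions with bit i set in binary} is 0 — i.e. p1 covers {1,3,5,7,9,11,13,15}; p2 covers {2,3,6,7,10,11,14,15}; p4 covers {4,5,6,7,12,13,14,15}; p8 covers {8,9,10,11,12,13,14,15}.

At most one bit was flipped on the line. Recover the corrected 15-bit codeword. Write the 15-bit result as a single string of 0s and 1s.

101111001111011

s1 (pos 1,3,5,7,9,11,13,15): 1⊕1⊕1⊕0⊕0⊕1⊕0⊕1 = 1
s2 (pos 2,3,6,7,10,11,14,15): 0⊕1⊕1⊕0⊕1⊕1⊕1⊕1 = 0
s4 (pos 4,5,6,7,12,13,14,15): 1⊕1⊕1⊕0⊕1⊕0⊕1⊕1 = 0
s8 (pos 8,9,10,11,12,13,14,15): 0⊕0⊕1⊕1⊕1⊕0⊕1⊕1 = 1
Syndrome s8…s1 = 1001 → error at position 9.
Flip position 9: 101111000111011 → 101111001111011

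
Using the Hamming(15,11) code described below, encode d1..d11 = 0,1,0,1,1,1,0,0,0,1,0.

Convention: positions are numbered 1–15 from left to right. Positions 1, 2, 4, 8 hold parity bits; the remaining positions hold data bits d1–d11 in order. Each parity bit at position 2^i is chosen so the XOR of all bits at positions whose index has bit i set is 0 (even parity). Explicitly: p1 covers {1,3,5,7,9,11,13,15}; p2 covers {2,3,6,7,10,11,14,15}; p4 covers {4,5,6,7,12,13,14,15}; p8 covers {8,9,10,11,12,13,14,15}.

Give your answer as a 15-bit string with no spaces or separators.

110110111100010

Place data at non-parity positions: p1 p2 0 p4 1 0 1 p8 1 1 0 0 0 1 0
p1 (pos 1,3,5,7,9,11,13,15): XOR of data positions = 0⊕1⊕1⊕1⊕0⊕0⊕0 = 1
p2 (pos 2,3,6,7,10,11,14,15): XOR of data positions = 0⊕0⊕1⊕1⊕0⊕1⊕0 = 1
p4 (pos 4,5,6,7,12,13,14,15): XOR of data positions = 1⊕0⊕1⊕0⊕0⊕1⊕0 = 1
p8 (pos 8,9,10,11,12,13,14,15): XOR of data positions = 1⊕1⊕0⊕0⊕0⊕1⊕0 = 1
Codeword: 110110111100010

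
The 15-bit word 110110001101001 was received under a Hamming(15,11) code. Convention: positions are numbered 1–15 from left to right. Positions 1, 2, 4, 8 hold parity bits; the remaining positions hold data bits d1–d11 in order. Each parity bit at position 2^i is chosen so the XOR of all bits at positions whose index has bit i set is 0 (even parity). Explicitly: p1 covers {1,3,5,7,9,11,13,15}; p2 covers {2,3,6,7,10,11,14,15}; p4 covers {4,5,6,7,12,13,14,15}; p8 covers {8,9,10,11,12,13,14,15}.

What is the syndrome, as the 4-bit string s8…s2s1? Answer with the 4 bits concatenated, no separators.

s1 (pos 1,3,5,7,9,11,13,15): 1⊕0⊕1⊕0⊕1⊕0⊕0⊕1 = 0
s2 (pos 2,3,6,7,10,11,14,15): 1⊕0⊕0⊕0⊕1⊕0⊕0⊕1 = 1
s4 (pos 4,5,6,7,12,13,14,15): 1⊕1⊕0⊕0⊕1⊕0⊕0⊕1 = 0
s8 (pos 8,9,10,11,12,13,14,15): 0⊕1⊕1⊕0⊕1⊕0⊕0⊕1 = 0
Syndrome s8…s1 = 0010 → error at position 2.

0010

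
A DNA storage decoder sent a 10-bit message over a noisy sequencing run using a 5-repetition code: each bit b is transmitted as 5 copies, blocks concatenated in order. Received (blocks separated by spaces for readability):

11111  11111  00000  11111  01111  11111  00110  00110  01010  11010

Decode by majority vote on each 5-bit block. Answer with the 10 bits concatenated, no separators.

1101110001

Block 1 (11111): 5 ones → 1
Block 2 (11111): 5 ones → 1
Block 3 (00000): 0 ones → 0
Block 4 (11111): 5 ones → 1
Block 5 (01111): 4 ones → 1
Block 6 (11111): 5 ones → 1
Block 7 (00110): 2 ones → 0
Block 8 (00110): 2 ones → 0
Block 9 (01010): 2 ones → 0
Block 10 (11010): 3 ones → 1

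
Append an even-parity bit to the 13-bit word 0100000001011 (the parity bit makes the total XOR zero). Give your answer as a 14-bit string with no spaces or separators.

01000000010110

XOR of the 13 data bits: 0⊕1⊕0⊕0⊕0⊕0⊕0⊕0⊕0⊕1⊕0⊕1⊕1 = 0
Parity bit = 0 (so all 14 bits XOR to 0).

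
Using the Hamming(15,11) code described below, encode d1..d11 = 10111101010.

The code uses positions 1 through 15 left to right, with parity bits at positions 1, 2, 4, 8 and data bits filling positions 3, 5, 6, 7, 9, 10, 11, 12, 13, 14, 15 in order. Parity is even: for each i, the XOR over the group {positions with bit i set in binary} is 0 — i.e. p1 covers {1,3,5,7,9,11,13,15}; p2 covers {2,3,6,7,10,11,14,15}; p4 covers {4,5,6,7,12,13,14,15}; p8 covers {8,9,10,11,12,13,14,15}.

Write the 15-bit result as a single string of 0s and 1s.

111001101101010

Place data at non-parity positions: p1 p2 1 p4 0 1 1 p8 1 1 0 1 0 1 0
p1 (pos 1,3,5,7,9,11,13,15): XOR of data positions = 1⊕0⊕1⊕1⊕0⊕0⊕0 = 1
p2 (pos 2,3,6,7,10,11,14,15): XOR of data positions = 1⊕1⊕1⊕1⊕0⊕1⊕0 = 1
p4 (pos 4,5,6,7,12,13,14,15): XOR of data positions = 0⊕1⊕1⊕1⊕0⊕1⊕0 = 0
p8 (pos 8,9,10,11,12,13,14,15): XOR of data positions = 1⊕1⊕0⊕1⊕0⊕1⊕0 = 0
Codeword: 111001101101010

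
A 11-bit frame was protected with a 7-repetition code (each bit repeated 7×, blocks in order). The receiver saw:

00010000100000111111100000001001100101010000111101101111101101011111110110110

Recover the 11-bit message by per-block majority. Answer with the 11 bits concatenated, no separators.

00100011111

Block 1 (0001000): 1 one → 0
Block 2 (0100000): 1 one → 0
Block 3 (1111111): 7 ones → 1
Block 4 (0000000): 0 ones → 0
Block 5 (1001100): 3 ones → 0
Block 6 (1010100): 3 ones → 0
Block 7 (0011110): 4 ones → 1
Block 8 (1101111): 6 ones → 1
Block 9 (1011010): 4 ones → 1
Block 10 (1111111): 7 ones → 1
Block 11 (0110110): 4 ones → 1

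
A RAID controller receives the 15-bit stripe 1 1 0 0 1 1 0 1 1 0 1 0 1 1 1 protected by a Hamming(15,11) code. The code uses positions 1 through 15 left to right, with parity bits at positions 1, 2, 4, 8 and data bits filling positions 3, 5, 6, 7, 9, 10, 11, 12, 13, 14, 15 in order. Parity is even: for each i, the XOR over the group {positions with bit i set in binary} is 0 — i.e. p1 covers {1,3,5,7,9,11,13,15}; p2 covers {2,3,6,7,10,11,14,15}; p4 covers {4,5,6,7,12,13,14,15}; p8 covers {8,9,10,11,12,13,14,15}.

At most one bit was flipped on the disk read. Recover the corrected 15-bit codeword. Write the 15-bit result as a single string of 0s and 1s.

110010011010111

s1 (pos 1,3,5,7,9,11,13,15): 1⊕0⊕1⊕0⊕1⊕1⊕1⊕1 = 0
s2 (pos 2,3,6,7,10,11,14,15): 1⊕0⊕1⊕0⊕0⊕1⊕1⊕1 = 1
s4 (pos 4,5,6,7,12,13,14,15): 0⊕1⊕1⊕0⊕0⊕1⊕1⊕1 = 1
s8 (pos 8,9,10,11,12,13,14,15): 1⊕1⊕0⊕1⊕0⊕1⊕1⊕1 = 0
Syndrome s8…s1 = 0110 → error at position 6.
Flip position 6: 110011011010111 → 110010011010111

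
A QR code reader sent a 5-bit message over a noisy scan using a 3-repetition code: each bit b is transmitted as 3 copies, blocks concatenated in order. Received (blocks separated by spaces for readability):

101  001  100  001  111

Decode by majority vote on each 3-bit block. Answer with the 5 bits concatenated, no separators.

10001

Block 1 (101): 2 ones → 1
Block 2 (001): 1 one → 0
Block 3 (100): 1 one → 0
Block 4 (001): 1 one → 0
Block 5 (111): 3 ones → 1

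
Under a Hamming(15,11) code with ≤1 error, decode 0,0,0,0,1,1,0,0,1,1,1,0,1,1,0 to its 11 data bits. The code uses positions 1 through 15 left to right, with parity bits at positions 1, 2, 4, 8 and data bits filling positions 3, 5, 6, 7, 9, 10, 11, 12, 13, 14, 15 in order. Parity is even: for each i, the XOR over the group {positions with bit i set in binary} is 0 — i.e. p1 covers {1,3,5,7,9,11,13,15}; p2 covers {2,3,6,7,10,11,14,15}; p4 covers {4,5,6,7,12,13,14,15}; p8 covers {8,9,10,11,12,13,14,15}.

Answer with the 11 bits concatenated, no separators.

s1 (pos 1,3,5,7,9,11,13,15): 0⊕0⊕1⊕0⊕1⊕1⊕1⊕0 = 0
s2 (pos 2,3,6,7,10,11,14,15): 0⊕0⊕1⊕0⊕1⊕1⊕1⊕0 = 0
s4 (pos 4,5,6,7,12,13,14,15): 0⊕1⊕1⊕0⊕0⊕1⊕1⊕0 = 0
s8 (pos 8,9,10,11,12,13,14,15): 0⊕1⊕1⊕1⊕0⊕1⊕1⊕0 = 1
Syndrome s8…s1 = 1000 → error at position 8.
Flip position 8: 000011001110110 → 000011011110110
Read data bits from positions 3,5,6,7,9,10,11,12,13,14,15: 01101110110

01101110110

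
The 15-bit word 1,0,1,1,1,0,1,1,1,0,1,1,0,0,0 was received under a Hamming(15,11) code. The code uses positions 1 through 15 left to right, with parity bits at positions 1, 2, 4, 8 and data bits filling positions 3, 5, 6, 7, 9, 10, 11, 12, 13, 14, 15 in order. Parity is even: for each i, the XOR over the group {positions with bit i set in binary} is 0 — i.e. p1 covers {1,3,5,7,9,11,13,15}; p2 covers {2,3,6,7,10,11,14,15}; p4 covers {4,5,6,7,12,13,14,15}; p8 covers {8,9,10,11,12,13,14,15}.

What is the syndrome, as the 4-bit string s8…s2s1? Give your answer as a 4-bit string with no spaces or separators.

s1 (pos 1,3,5,7,9,11,13,15): 1⊕1⊕1⊕1⊕1⊕1⊕0⊕0 = 0
s2 (pos 2,3,6,7,10,11,14,15): 0⊕1⊕0⊕1⊕0⊕1⊕0⊕0 = 1
s4 (pos 4,5,6,7,12,13,14,15): 1⊕1⊕0⊕1⊕1⊕0⊕0⊕0 = 0
s8 (pos 8,9,10,11,12,13,14,15): 1⊕1⊕0⊕1⊕1⊕0⊕0⊕0 = 0
Syndrome s8…s1 = 0010 → error at position 2.

0010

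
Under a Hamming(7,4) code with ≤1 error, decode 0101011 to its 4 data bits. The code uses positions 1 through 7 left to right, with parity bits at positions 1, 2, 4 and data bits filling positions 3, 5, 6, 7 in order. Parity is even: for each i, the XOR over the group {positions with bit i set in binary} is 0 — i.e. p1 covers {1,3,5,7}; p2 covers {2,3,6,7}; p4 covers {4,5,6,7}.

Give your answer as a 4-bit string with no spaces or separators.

s1 (pos 1,3,5,7): 0⊕0⊕0⊕1 = 1
s2 (pos 2,3,6,7): 1⊕0⊕1⊕1 = 1
s4 (pos 4,5,6,7): 1⊕0⊕1⊕1 = 1
Syndrome s4…s1 = 111 → error at position 7.
Flip position 7: 0101011 → 0101010
Read data bits from positions 3,5,6,7: 0010

0010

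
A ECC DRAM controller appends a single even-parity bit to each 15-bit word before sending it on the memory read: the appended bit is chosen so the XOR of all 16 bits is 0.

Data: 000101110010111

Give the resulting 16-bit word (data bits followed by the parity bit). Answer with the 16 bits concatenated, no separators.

XOR of the 15 data bits: 0⊕0⊕0⊕1⊕0⊕1⊕1⊕1⊕0⊕0⊕1⊕0⊕1⊕1⊕1 = 0
Parity bit = 0 (so all 16 bits XOR to 0).

0001011100101110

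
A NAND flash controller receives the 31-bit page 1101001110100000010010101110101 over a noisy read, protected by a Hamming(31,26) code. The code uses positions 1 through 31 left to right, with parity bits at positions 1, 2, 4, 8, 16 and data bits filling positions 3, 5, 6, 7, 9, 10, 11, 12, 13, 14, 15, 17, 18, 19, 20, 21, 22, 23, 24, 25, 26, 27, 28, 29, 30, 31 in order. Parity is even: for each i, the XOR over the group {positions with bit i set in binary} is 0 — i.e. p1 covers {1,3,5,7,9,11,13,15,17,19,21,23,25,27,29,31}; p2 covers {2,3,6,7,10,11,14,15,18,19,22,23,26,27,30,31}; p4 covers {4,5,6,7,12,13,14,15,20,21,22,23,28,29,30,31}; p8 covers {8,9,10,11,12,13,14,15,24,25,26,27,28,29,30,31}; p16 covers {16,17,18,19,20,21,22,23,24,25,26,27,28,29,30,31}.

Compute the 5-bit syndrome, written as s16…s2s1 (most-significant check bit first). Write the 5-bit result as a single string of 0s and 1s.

s1 (pos 1,3,5,7,9,11,13,15,17,19,21,23,25,27,29,31): 1⊕0⊕0⊕1⊕1⊕1⊕0⊕0⊕0⊕0⊕1⊕1⊕1⊕1⊕1⊕1 = 0
s2 (pos 2,3,6,7,10,11,14,15,18,19,22,23,26,27,30,31): 1⊕0⊕0⊕1⊕0⊕1⊕0⊕0⊕1⊕0⊕0⊕1⊕1⊕1⊕0⊕1 = 0
s4 (pos 4,5,6,7,12,13,14,15,20,21,22,23,28,29,30,31): 1⊕0⊕0⊕1⊕0⊕0⊕0⊕0⊕0⊕1⊕0⊕1⊕0⊕1⊕0⊕1 = 0
s8 (pos 8,9,10,11,12,13,14,15,24,25,26,27,28,29,30,31): 1⊕1⊕0⊕1⊕0⊕0⊕0⊕0⊕0⊕1⊕1⊕1⊕0⊕1⊕0⊕1 = 0
s16 (pos 16,17,18,19,20,21,22,23,24,25,26,27,28,29,30,31): 0⊕0⊕1⊕0⊕0⊕1⊕0⊕1⊕0⊕1⊕1⊕1⊕0⊕1⊕0⊕1 = 0
Syndrome s16…s1 = 00000 → no error.

00000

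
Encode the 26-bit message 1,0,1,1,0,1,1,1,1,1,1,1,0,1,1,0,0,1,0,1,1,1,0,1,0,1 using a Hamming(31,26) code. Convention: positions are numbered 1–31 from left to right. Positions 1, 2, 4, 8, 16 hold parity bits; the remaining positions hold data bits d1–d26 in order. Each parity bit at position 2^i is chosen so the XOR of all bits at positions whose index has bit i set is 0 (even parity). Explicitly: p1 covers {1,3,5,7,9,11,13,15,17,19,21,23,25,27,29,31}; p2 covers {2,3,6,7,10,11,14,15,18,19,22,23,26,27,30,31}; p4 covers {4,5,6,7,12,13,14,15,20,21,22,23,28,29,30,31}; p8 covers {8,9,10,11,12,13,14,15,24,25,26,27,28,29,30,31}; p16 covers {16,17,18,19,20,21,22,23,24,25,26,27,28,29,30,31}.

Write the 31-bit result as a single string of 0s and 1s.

Place data at non-parity positions: p1 p2 1 p4 0 1 1 p8 0 1 1 1 1 1 1 p16 1 0 1 1 0 0 1 0 1 1 1 0 1 0 1
p1 (pos 1,3,5,7,9,11,13,15,17,19,21,23,25,27,29,31): XOR of data positions = 1⊕0⊕1⊕0⊕1⊕1⊕1⊕1⊕1⊕0⊕1⊕1⊕1⊕1⊕1 = 0
p2 (pos 2,3,6,7,10,11,14,15,18,19,22,23,26,27,30,31): XOR of data positions = 1⊕1⊕1⊕1⊕1⊕1⊕1⊕0⊕1⊕0⊕1⊕1⊕1⊕0⊕1 = 0
p4 (pos 4,5,6,7,12,13,14,15,20,21,22,23,28,29,30,31): XOR of data positions = 0⊕1⊕1⊕1⊕1⊕1⊕1⊕1⊕0⊕0⊕1⊕0⊕1⊕0⊕1 = 0
p8 (pos 8,9,10,11,12,13,14,15,24,25,26,27,28,29,30,31): XOR of data positions = 0⊕1⊕1⊕1⊕1⊕1⊕1⊕0⊕1⊕1⊕1⊕0⊕1⊕0⊕1 = 1
p16 (pos 16,17,18,19,20,21,22,23,24,25,26,27,28,29,30,31): XOR of data positions = 1⊕0⊕1⊕1⊕0⊕0⊕1⊕0⊕1⊕1⊕1⊕0⊕1⊕0⊕1 = 1
Codeword: 0010011101111111101100101110101

0010011101111111101100101110101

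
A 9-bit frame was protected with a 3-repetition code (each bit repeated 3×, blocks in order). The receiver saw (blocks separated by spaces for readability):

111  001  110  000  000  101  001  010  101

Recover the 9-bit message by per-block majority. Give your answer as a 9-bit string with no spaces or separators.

101001001

Block 1 (111): 3 ones → 1
Block 2 (001): 1 one → 0
Block 3 (110): 2 ones → 1
Block 4 (000): 0 ones → 0
Block 5 (000): 0 ones → 0
Block 6 (101): 2 ones → 1
Block 7 (001): 1 one → 0
Block 8 (010): 1 one → 0
Block 9 (101): 2 ones → 1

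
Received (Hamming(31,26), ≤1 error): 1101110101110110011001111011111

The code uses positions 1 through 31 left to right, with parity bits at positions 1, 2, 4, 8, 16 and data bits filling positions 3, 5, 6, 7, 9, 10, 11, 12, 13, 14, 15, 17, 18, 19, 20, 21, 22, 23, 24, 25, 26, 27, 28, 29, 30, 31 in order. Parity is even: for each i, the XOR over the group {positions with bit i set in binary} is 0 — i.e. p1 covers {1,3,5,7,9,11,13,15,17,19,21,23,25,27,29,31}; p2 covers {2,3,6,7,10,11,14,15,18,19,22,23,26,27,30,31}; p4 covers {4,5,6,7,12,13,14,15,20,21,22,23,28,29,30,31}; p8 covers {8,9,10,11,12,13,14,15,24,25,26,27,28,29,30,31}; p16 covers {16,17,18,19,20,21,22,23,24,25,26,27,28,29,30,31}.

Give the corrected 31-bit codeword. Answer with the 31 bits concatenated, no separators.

s1 (pos 1,3,5,7,9,11,13,15,17,19,21,23,25,27,29,31): 1⊕0⊕1⊕0⊕0⊕1⊕0⊕1⊕0⊕1⊕0⊕1⊕1⊕1⊕1⊕1 = 0
s2 (pos 2,3,6,7,10,11,14,15,18,19,22,23,26,27,30,31): 1⊕0⊕1⊕0⊕1⊕1⊕1⊕1⊕1⊕1⊕1⊕1⊕0⊕1⊕1⊕1 = 1
s4 (pos 4,5,6,7,12,13,14,15,20,21,22,23,28,29,30,31): 1⊕1⊕1⊕0⊕1⊕0⊕1⊕1⊕0⊕0⊕1⊕1⊕1⊕1⊕1⊕1 = 0
s8 (pos 8,9,10,11,12,13,14,15,24,25,26,27,28,29,30,31): 1⊕0⊕1⊕1⊕1⊕0⊕1⊕1⊕1⊕1⊕0⊕1⊕1⊕1⊕1⊕1 = 1
s16 (pos 16,17,18,19,20,21,22,23,24,25,26,27,28,29,30,31): 0⊕0⊕1⊕1⊕0⊕0⊕1⊕1⊕1⊕1⊕0⊕1⊕1⊕1⊕1⊕1 = 1
Syndrome s16…s1 = 11010 → error at position 26.
Flip position 26: 1101110101110110011001111011111 → 1101110101110110011001111111111

1101110101110110011001111111111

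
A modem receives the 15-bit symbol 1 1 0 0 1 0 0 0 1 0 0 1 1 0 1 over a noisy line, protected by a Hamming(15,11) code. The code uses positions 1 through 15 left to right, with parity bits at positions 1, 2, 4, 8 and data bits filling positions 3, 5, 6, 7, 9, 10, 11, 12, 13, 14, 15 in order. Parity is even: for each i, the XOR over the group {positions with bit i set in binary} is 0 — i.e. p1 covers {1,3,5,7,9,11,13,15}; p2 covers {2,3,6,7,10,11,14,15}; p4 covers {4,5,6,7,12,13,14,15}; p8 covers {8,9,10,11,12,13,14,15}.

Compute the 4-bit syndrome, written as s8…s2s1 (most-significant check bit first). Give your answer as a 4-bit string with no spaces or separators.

0001

s1 (pos 1,3,5,7,9,11,13,15): 1⊕0⊕1⊕0⊕1⊕0⊕1⊕1 = 1
s2 (pos 2,3,6,7,10,11,14,15): 1⊕0⊕0⊕0⊕0⊕0⊕0⊕1 = 0
s4 (pos 4,5,6,7,12,13,14,15): 0⊕1⊕0⊕0⊕1⊕1⊕0⊕1 = 0
s8 (pos 8,9,10,11,12,13,14,15): 0⊕1⊕0⊕0⊕1⊕1⊕0⊕1 = 0
Syndrome s8…s1 = 0001 → error at position 1.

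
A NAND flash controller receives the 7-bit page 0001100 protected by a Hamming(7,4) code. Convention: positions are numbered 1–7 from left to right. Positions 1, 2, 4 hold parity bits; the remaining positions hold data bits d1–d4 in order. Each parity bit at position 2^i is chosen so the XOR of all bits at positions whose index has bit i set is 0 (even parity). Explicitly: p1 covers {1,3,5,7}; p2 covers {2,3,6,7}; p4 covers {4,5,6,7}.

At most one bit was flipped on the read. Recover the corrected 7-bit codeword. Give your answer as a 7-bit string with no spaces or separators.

s1 (pos 1,3,5,7): 0⊕0⊕1⊕0 = 1
s2 (pos 2,3,6,7): 0⊕0⊕0⊕0 = 0
s4 (pos 4,5,6,7): 1⊕1⊕0⊕0 = 0
Syndrome s4…s1 = 001 → error at position 1.
Flip position 1: 0001100 → 1001100

1001100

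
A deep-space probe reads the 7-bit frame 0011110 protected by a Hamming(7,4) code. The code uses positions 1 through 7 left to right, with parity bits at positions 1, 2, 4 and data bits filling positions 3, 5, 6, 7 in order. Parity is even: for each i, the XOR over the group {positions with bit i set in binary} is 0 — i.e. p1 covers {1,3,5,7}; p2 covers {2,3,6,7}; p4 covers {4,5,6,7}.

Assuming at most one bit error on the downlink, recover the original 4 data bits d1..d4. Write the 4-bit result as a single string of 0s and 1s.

s1 (pos 1,3,5,7): 0⊕1⊕1⊕0 = 0
s2 (pos 2,3,6,7): 0⊕1⊕1⊕0 = 0
s4 (pos 4,5,6,7): 1⊕1⊕1⊕0 = 1
Syndrome s4…s1 = 100 → error at position 4.
Flip position 4: 0011110 → 0010110
Read data bits from positions 3,5,6,7: 1110

1110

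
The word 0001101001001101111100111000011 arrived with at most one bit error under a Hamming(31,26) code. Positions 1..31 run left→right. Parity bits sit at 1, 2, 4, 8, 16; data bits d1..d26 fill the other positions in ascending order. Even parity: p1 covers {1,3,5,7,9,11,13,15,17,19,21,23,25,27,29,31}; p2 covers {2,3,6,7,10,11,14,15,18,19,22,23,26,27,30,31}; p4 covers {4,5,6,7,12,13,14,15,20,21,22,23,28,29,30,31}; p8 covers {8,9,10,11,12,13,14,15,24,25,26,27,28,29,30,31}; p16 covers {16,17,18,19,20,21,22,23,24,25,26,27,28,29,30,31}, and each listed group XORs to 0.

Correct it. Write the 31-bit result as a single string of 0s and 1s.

s1 (pos 1,3,5,7,9,11,13,15,17,19,21,23,25,27,29,31): 0⊕0⊕1⊕1⊕0⊕0⊕1⊕0⊕1⊕1⊕0⊕1⊕1⊕0⊕0⊕1 = 0
s2 (pos 2,3,6,7,10,11,14,15,18,19,22,23,26,27,30,31): 0⊕0⊕0⊕1⊕1⊕0⊕1⊕0⊕1⊕1⊕0⊕1⊕0⊕0⊕1⊕1 = 0
s4 (pos 4,5,6,7,12,13,14,15,20,21,22,23,28,29,30,31): 1⊕1⊕0⊕1⊕0⊕1⊕1⊕0⊕1⊕0⊕0⊕1⊕0⊕0⊕1⊕1 = 1
s8 (pos 8,9,10,11,12,13,14,15,24,25,26,27,28,29,30,31): 0⊕0⊕1⊕0⊕0⊕1⊕1⊕0⊕1⊕1⊕0⊕0⊕0⊕0⊕1⊕1 = 1
s16 (pos 16,17,18,19,20,21,22,23,24,25,26,27,28,29,30,31): 1⊕1⊕1⊕1⊕1⊕0⊕0⊕1⊕1⊕1⊕0⊕0⊕0⊕0⊕1⊕1 = 0
Syndrome s16…s1 = 01100 → error at position 12.
Flip position 12: 0001101001001101111100111000011 → 0001101001011101111100111000011

0001101001011101111100111000011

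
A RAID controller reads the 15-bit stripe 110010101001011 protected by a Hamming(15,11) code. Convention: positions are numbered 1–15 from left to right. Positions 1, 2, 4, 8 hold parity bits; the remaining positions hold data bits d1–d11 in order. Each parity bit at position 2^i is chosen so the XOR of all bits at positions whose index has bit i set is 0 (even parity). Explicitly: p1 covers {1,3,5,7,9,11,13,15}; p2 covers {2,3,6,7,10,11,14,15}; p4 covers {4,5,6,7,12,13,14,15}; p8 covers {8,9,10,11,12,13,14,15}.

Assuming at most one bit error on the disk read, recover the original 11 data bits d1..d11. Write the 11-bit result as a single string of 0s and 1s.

00011001011

s1 (pos 1,3,5,7,9,11,13,15): 1⊕0⊕1⊕1⊕1⊕0⊕0⊕1 = 1
s2 (pos 2,3,6,7,10,11,14,15): 1⊕0⊕0⊕1⊕0⊕0⊕1⊕1 = 0
s4 (pos 4,5,6,7,12,13,14,15): 0⊕1⊕0⊕1⊕1⊕0⊕1⊕1 = 1
s8 (pos 8,9,10,11,12,13,14,15): 0⊕1⊕0⊕0⊕1⊕0⊕1⊕1 = 0
Syndrome s8…s1 = 0101 → error at position 5.
Flip position 5: 110010101001011 → 110000101001011
Read data bits from positions 3,5,6,7,9,10,11,12,13,14,15: 00011001011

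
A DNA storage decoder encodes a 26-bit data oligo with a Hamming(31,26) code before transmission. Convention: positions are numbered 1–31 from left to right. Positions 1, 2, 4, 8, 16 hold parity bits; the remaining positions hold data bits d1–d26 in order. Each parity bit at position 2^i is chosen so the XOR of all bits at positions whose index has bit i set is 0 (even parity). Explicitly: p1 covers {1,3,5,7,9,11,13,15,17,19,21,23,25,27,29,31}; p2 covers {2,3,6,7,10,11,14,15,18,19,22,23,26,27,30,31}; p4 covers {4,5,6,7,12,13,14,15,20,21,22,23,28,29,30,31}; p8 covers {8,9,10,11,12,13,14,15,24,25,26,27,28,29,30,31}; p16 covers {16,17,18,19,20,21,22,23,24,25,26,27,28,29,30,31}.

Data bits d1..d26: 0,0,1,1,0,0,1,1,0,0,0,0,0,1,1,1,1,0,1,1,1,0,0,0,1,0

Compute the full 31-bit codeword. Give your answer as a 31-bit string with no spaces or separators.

1101011000110000001111011100010

Place data at non-parity positions: p1 p2 0 p4 0 1 1 p8 0 0 1 1 0 0 0 p16 0 0 1 1 1 1 0 1 1 1 0 0 0 1 0
p1 (pos 1,3,5,7,9,11,13,15,17,19,21,23,25,27,29,31): XOR of data positions = 0⊕0⊕1⊕0⊕1⊕0⊕0⊕0⊕1⊕1⊕0⊕1⊕0⊕0⊕0 = 1
p2 (pos 2,3,6,7,10,11,14,15,18,19,22,23,26,27,30,31): XOR of data positions = 0⊕1⊕1⊕0⊕1⊕0⊕0⊕0⊕1⊕1⊕0⊕1⊕0⊕1⊕0 = 1
p4 (pos 4,5,6,7,12,13,14,15,20,21,22,23,28,29,30,31): XOR of data positions = 0⊕1⊕1⊕1⊕0⊕0⊕0⊕1⊕1⊕1⊕0⊕0⊕0⊕1⊕0 = 1
p8 (pos 8,9,10,11,12,13,14,15,24,25,26,27,28,29,30,31): XOR of data positions = 0⊕0⊕1⊕1⊕0⊕0⊕0⊕1⊕1⊕1⊕0⊕0⊕0⊕1⊕0 = 0
p16 (pos 16,17,18,19,20,21,22,23,24,25,26,27,28,29,30,31): XOR of data positions = 0⊕0⊕1⊕1⊕1⊕1⊕0⊕1⊕1⊕1⊕0⊕0⊕0⊕1⊕0 = 0
Codeword: 1101011000110000001111011100010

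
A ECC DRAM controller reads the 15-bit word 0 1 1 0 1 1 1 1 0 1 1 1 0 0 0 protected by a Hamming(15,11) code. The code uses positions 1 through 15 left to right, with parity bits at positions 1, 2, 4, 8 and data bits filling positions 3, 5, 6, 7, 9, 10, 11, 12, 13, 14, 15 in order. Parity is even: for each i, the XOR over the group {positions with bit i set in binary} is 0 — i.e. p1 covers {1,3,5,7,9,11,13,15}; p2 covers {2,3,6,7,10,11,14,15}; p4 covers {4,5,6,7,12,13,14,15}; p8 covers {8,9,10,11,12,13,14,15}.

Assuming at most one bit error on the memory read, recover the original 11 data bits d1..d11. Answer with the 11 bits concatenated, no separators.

11110111000

s1 (pos 1,3,5,7,9,11,13,15): 0⊕1⊕1⊕1⊕0⊕1⊕0⊕0 = 0
s2 (pos 2,3,6,7,10,11,14,15): 1⊕1⊕1⊕1⊕1⊕1⊕0⊕0 = 0
s4 (pos 4,5,6,7,12,13,14,15): 0⊕1⊕1⊕1⊕1⊕0⊕0⊕0 = 0
s8 (pos 8,9,10,11,12,13,14,15): 1⊕0⊕1⊕1⊕1⊕0⊕0⊕0 = 0
Syndrome s8…s1 = 0000 → no error.
Read data bits from positions 3,5,6,7,9,10,11,12,13,14,15: 11110111000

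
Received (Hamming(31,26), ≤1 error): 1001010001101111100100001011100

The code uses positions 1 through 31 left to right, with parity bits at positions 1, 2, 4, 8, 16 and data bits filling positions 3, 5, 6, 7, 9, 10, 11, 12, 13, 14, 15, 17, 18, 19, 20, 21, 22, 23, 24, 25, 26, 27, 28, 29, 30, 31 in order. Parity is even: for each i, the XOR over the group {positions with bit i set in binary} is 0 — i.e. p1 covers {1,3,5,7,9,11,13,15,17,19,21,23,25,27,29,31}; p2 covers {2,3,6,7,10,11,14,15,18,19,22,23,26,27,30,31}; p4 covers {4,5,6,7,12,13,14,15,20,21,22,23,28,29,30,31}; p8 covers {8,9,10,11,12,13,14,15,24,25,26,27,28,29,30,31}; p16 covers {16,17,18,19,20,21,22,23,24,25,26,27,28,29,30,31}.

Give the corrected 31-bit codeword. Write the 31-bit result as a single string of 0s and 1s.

1001010001101111100100011011100

s1 (pos 1,3,5,7,9,11,13,15,17,19,21,23,25,27,29,31): 1⊕0⊕0⊕0⊕0⊕1⊕1⊕1⊕1⊕0⊕0⊕0⊕1⊕1⊕1⊕0 = 0
s2 (pos 2,3,6,7,10,11,14,15,18,19,22,23,26,27,30,31): 0⊕0⊕1⊕0⊕1⊕1⊕1⊕1⊕0⊕0⊕0⊕0⊕0⊕1⊕0⊕0 = 0
s4 (pos 4,5,6,7,12,13,14,15,20,21,22,23,28,29,30,31): 1⊕0⊕1⊕0⊕0⊕1⊕1⊕1⊕1⊕0⊕0⊕0⊕1⊕1⊕0⊕0 = 0
s8 (pos 8,9,10,11,12,13,14,15,24,25,26,27,28,29,30,31): 0⊕0⊕1⊕1⊕0⊕1⊕1⊕1⊕0⊕1⊕0⊕1⊕1⊕1⊕0⊕0 = 1
s16 (pos 16,17,18,19,20,21,22,23,24,25,26,27,28,29,30,31): 1⊕1⊕0⊕0⊕1⊕0⊕0⊕0⊕0⊕1⊕0⊕1⊕1⊕1⊕0⊕0 = 1
Syndrome s16…s1 = 11000 → error at position 24.
Flip position 24: 1001010001101111100100001011100 → 1001010001101111100100011011100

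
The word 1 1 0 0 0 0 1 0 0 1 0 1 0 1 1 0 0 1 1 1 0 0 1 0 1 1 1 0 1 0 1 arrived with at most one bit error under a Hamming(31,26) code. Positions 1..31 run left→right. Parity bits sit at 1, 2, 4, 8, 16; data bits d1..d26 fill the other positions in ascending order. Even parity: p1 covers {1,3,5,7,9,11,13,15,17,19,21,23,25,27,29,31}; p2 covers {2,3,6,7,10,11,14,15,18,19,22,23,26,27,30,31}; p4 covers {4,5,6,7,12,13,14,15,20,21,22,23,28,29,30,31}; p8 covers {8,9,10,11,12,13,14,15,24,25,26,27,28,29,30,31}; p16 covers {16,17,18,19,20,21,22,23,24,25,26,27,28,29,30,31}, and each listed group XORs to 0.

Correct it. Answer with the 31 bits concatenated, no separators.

1100001001010110011100101100101

s1 (pos 1,3,5,7,9,11,13,15,17,19,21,23,25,27,29,31): 1⊕0⊕0⊕1⊕0⊕0⊕0⊕1⊕0⊕1⊕0⊕1⊕1⊕1⊕1⊕1 = 1
s2 (pos 2,3,6,7,10,11,14,15,18,19,22,23,26,27,30,31): 1⊕0⊕0⊕1⊕1⊕0⊕1⊕1⊕1⊕1⊕0⊕1⊕1⊕1⊕0⊕1 = 1
s4 (pos 4,5,6,7,12,13,14,15,20,21,22,23,28,29,30,31): 0⊕0⊕0⊕1⊕1⊕0⊕1⊕1⊕1⊕0⊕0⊕1⊕0⊕1⊕0⊕1 = 0
s8 (pos 8,9,10,11,12,13,14,15,24,25,26,27,28,29,30,31): 0⊕0⊕1⊕0⊕1⊕0⊕1⊕1⊕0⊕1⊕1⊕1⊕0⊕1⊕0⊕1 = 1
s16 (pos 16,17,18,19,20,21,22,23,24,25,26,27,28,29,30,31): 0⊕0⊕1⊕1⊕1⊕0⊕0⊕1⊕0⊕1⊕1⊕1⊕0⊕1⊕0⊕1 = 1
Syndrome s16…s1 = 11011 → error at position 27.
Flip position 27: 1100001001010110011100101110101 → 1100001001010110011100101100101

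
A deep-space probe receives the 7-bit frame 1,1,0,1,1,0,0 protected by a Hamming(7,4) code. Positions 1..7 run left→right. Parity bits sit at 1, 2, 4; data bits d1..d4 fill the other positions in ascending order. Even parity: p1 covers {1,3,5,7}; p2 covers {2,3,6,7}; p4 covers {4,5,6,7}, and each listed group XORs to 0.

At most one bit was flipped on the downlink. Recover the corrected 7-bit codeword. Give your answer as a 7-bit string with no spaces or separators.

s1 (pos 1,3,5,7): 1⊕0⊕1⊕0 = 0
s2 (pos 2,3,6,7): 1⊕0⊕0⊕0 = 1
s4 (pos 4,5,6,7): 1⊕1⊕0⊕0 = 0
Syndrome s4…s1 = 010 → error at position 2.
Flip position 2: 1101100 → 1001100

1001100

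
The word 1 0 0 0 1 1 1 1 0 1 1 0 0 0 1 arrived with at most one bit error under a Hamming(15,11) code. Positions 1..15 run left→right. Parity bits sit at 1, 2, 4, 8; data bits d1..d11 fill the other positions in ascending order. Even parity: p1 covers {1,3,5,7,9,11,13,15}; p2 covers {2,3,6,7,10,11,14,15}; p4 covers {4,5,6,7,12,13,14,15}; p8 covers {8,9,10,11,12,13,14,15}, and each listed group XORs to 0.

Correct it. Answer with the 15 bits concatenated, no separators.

s1 (pos 1,3,5,7,9,11,13,15): 1⊕0⊕1⊕1⊕0⊕1⊕0⊕1 = 1
s2 (pos 2,3,6,7,10,11,14,15): 0⊕0⊕1⊕1⊕1⊕1⊕0⊕1 = 1
s4 (pos 4,5,6,7,12,13,14,15): 0⊕1⊕1⊕1⊕0⊕0⊕0⊕1 = 0
s8 (pos 8,9,10,11,12,13,14,15): 1⊕0⊕1⊕1⊕0⊕0⊕0⊕1 = 0
Syndrome s8…s1 = 0011 → error at position 3.
Flip position 3: 100011110110001 → 101011110110001

101011110110001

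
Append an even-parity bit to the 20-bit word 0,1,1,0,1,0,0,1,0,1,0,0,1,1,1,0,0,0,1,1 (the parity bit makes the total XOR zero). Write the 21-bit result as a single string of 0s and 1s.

XOR of the 20 data bits: 0⊕1⊕1⊕0⊕1⊕0⊕0⊕1⊕0⊕1⊕0⊕0⊕1⊕1⊕1⊕0⊕0⊕0⊕1⊕1 = 0
Parity bit = 0 (so all 21 bits XOR to 0).

011010010100111000110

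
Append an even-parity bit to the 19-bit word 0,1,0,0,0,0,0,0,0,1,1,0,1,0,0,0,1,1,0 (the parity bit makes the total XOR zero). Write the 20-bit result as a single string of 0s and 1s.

01000000011010001100

XOR of the 19 data bits: 0⊕1⊕0⊕0⊕0⊕0⊕0⊕0⊕0⊕1⊕1⊕0⊕1⊕0⊕0⊕0⊕1⊕1⊕0 = 0
Parity bit = 0 (so all 20 bits XOR to 0).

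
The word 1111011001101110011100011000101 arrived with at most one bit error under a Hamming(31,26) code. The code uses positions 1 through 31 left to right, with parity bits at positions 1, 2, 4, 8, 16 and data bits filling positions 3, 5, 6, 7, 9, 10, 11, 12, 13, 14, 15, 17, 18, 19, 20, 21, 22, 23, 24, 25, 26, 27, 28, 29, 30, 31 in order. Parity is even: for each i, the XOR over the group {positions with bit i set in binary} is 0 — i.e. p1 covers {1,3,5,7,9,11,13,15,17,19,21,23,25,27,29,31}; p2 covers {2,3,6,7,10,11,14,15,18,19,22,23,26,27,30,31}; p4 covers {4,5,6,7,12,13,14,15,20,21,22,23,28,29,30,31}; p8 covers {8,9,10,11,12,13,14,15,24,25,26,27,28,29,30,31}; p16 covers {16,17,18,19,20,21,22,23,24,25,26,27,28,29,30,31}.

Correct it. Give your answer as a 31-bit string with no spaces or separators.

s1 (pos 1,3,5,7,9,11,13,15,17,19,21,23,25,27,29,31): 1⊕1⊕0⊕1⊕0⊕1⊕1⊕1⊕0⊕1⊕0⊕0⊕1⊕0⊕1⊕1 = 0
s2 (pos 2,3,6,7,10,11,14,15,18,19,22,23,26,27,30,31): 1⊕1⊕1⊕1⊕1⊕1⊕1⊕1⊕1⊕1⊕0⊕0⊕0⊕0⊕0⊕1 = 1
s4 (pos 4,5,6,7,12,13,14,15,20,21,22,23,28,29,30,31): 1⊕0⊕1⊕1⊕0⊕1⊕1⊕1⊕1⊕0⊕0⊕0⊕0⊕1⊕0⊕1 = 1
s8 (pos 8,9,10,11,12,13,14,15,24,25,26,27,28,29,30,31): 0⊕0⊕1⊕1⊕0⊕1⊕1⊕1⊕1⊕1⊕0⊕0⊕0⊕1⊕0⊕1 = 1
s16 (pos 16,17,18,19,20,21,22,23,24,25,26,27,28,29,30,31): 0⊕0⊕1⊕1⊕1⊕0⊕0⊕0⊕1⊕1⊕0⊕0⊕0⊕1⊕0⊕1 = 1
Syndrome s16…s1 = 11110 → error at position 30.
Flip position 30: 1111011001101110011100011000101 → 1111011001101110011100011000111

1111011001101110011100011000111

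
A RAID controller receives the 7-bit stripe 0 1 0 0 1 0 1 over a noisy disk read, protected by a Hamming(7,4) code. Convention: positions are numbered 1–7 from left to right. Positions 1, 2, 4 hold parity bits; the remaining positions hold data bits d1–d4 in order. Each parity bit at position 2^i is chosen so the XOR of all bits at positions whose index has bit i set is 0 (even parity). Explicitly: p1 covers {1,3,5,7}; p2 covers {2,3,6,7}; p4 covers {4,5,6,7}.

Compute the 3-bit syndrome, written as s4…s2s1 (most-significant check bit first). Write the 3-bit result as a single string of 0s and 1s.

s1 (pos 1,3,5,7): 0⊕0⊕1⊕1 = 0
s2 (pos 2,3,6,7): 1⊕0⊕0⊕1 = 0
s4 (pos 4,5,6,7): 0⊕1⊕0⊕1 = 0
Syndrome s4…s1 = 000 → no error.

000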